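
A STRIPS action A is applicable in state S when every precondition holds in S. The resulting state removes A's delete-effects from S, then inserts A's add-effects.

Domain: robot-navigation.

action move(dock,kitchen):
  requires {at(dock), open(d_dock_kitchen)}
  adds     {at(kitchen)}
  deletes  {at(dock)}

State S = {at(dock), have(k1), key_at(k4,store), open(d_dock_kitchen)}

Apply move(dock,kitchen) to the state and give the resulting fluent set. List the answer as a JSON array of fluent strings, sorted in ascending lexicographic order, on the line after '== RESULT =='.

Compute (S \ del) ∪ add:
  pre ⊆ S: {at(dock), open(d_dock_kitchen)} ⊆ S  — applicable
  S \ del = {have(k1), key_at(k4,store), open(d_dock_kitchen)}
  ∪ add   = {at(kitchen), have(k1), key_at(k4,store), open(d_dock_kitchen)}

== RESULT ==
["at(kitchen)", "have(k1)", "key_at(k4,store)", "open(d_dock_kitchen)"]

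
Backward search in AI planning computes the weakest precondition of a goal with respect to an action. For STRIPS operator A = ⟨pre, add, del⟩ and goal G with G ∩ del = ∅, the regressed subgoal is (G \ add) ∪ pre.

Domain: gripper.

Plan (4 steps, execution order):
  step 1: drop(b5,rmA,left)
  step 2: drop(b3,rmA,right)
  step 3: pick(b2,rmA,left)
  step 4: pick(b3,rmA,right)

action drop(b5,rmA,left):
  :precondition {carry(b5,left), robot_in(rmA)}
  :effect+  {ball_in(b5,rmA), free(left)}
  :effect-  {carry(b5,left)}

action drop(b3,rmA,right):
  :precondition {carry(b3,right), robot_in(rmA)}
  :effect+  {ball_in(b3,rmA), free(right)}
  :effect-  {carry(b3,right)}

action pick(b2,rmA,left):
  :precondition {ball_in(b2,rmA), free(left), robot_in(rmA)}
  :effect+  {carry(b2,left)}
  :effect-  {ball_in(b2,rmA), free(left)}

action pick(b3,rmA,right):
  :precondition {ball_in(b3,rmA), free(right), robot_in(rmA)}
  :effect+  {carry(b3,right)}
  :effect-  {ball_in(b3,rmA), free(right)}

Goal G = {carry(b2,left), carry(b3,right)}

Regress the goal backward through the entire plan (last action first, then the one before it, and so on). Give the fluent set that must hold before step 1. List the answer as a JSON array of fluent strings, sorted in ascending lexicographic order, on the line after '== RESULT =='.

Work backward from the goal:
  through step 4 (pick(b3,rmA,right)): drop {carry(b3,right)}, keep {carry(b2,left)}, require {ball_in(b3,rmA), free(right), robot_in(rmA)}
    → {ball_in(b3,rmA), carry(b2,left), free(right), robot_in(rmA)}
  through step 3 (pick(b2,rmA,left)): drop {carry(b2,left)}, keep {ball_in(b3,rmA), free(right), robot_in(rmA)}, require {ball_in(b2,rmA), free(left), robot_in(rmA)}
    → {ball_in(b2,rmA), ball_in(b3,rmA), free(left), free(right), robot_in(rmA)}
  through step 2 (drop(b3,rmA,right)): drop {ball_in(b3,rmA), free(right)}, keep {ball_in(b2,rmA), free(left), robot_in(rmA)}, require {carry(b3,right), robot_in(rmA)}
    → {ball_in(b2,rmA), carry(b3,right), free(left), robot_in(rmA)}
  through step 1 (drop(b5,rmA,left)): drop {free(left)}, keep {ball_in(b2,rmA), carry(b3,right), robot_in(rmA)}, require {carry(b5,left), robot_in(rmA)}
    → {ball_in(b2,rmA), carry(b3,right), carry(b5,left), robot_in(rmA)}

== RESULT ==
["ball_in(b2,rmA)", "carry(b3,right)", "carry(b5,left)", "robot_in(rmA)"]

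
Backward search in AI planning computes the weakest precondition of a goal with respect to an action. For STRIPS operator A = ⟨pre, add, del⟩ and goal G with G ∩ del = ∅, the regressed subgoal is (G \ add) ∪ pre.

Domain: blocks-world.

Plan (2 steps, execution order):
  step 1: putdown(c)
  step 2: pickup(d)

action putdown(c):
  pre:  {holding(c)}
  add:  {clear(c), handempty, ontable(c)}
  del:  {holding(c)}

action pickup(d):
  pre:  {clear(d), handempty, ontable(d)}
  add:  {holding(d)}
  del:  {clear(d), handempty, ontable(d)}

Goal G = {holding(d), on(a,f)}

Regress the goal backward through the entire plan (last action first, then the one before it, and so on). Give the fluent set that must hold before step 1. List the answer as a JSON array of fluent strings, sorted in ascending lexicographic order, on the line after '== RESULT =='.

Work backward from the goal:
  through step 2 (pickup(d)): drop {holding(d)}, keep {on(a,f)}, require {clear(d), handempty, ontable(d)}
    → {clear(d), handempty, on(a,f), ontable(d)}
  through step 1 (putdown(c)): drop {handempty}, keep {clear(d), on(a,f), ontable(d)}, require {holding(c)}
    → {clear(d), holding(c), on(a,f), ontable(d)}

== RESULT ==
["clear(d)", "holding(c)", "on(a,f)", "ontable(d)"]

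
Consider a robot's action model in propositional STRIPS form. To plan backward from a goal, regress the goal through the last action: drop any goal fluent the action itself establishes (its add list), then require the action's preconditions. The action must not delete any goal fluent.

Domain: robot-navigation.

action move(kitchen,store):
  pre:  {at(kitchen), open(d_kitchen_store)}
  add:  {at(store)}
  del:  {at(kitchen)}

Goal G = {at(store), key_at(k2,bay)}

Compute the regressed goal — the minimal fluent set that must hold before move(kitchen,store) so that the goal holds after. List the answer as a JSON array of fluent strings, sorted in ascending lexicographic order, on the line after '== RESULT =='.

Regress:
  G ∩ del = {}  (empty — regression defined)
  G \ add = {at(store), key_at(k2,bay)} \ {at(store)} = {key_at(k2,bay)}
  ∪ pre   = {key_at(k2,bay)} ∪ {at(kitchen), open(d_kitchen_store)}
          = {at(kitchen), key_at(k2,bay), open(d_kitchen_store)}

== RESULT ==
["at(kitchen)", "key_at(k2,bay)", "open(d_kitchen_store)"]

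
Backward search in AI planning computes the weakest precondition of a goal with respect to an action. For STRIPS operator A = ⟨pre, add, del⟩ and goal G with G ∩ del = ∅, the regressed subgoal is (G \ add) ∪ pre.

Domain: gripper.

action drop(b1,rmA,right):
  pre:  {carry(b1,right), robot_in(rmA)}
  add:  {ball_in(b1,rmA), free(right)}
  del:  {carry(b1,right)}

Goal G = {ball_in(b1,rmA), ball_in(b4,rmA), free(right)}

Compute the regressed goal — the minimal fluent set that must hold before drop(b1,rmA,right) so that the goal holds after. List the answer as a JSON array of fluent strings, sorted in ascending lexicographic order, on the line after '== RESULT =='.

Regress:
  G ∩ del = {}  (empty — regression defined)
  G \ add = {ball_in(b1,rmA), ball_in(b4,rmA), free(right)} \ {ball_in(b1,rmA), free(right)} = {ball_in(b4,rmA)}
  ∪ pre   = {ball_in(b4,rmA)} ∪ {carry(b1,right), robot_in(rmA)}
          = {ball_in(b4,rmA), carry(b1,right), robot_in(rmA)}

== RESULT ==
["ball_in(b4,rmA)", "carry(b1,right)", "robot_in(rmA)"]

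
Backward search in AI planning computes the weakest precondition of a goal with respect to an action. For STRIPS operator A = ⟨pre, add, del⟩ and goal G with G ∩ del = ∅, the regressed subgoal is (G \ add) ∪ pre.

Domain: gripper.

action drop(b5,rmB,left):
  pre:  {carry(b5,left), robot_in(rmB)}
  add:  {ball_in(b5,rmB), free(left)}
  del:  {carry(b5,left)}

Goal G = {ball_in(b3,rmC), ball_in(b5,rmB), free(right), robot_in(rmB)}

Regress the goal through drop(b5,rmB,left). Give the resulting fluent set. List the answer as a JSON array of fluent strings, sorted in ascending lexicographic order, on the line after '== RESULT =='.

Compute (G \ add) ∪ pre:
  G ∩ del = {}  (empty — regression defined)
  G \ add = {ball_in(b3,rmC), ball_in(b5,rmB), free(right), robot_in(rmB)} \ {ball_in(b5,rmB), free(left)} = {ball_in(b3,rmC), free(right), robot_in(rmB)}
  ∪ pre   = {ball_in(b3,rmC), free(right), robot_in(rmB)} ∪ {carry(b5,left), robot_in(rmB)}
          = {ball_in(b3,rmC), carry(b5,left), free(right), robot_in(rmB)}

== RESULT ==
["ball_in(b3,rmC)", "carry(b5,left)", "free(right)", "robot_in(rmB)"]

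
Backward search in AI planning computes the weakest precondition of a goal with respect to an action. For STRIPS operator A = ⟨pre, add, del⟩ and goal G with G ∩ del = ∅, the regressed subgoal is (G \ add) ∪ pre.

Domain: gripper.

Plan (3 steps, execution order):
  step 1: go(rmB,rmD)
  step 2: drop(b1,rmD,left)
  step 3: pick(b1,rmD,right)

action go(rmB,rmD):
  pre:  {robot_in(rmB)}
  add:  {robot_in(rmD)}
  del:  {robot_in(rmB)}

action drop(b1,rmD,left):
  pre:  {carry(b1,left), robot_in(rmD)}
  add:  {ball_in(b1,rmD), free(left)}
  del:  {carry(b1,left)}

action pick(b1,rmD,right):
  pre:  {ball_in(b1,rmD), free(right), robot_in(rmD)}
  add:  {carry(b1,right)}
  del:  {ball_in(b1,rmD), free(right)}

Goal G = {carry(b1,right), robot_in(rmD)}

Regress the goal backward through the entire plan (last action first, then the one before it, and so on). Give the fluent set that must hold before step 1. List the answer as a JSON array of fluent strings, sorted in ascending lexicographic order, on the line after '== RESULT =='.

Work backward from the goal:
  through step 3 (pick(b1,rmD,right)): drop {carry(b1,right)}, keep {robot_in(rmD)}, require {ball_in(b1,rmD), free(right), robot_in(rmD)}
    → {ball_in(b1,rmD), free(right), robot_in(rmD)}
  through step 2 (drop(b1,rmD,left)): drop {ball_in(b1,rmD)}, keep {free(right), robot_in(rmD)}, require {carry(b1,left), robot_in(rmD)}
    → {carry(b1,left), free(right), robot_in(rmD)}
  through step 1 (go(rmB,rmD)): drop {robot_in(rmD)}, keep {carry(b1,left), free(right)}, require {robot_in(rmB)}
    → {carry(b1,left), free(right), robot_in(rmB)}

== RESULT ==
["carry(b1,left)", "free(right)", "robot_in(rmB)"]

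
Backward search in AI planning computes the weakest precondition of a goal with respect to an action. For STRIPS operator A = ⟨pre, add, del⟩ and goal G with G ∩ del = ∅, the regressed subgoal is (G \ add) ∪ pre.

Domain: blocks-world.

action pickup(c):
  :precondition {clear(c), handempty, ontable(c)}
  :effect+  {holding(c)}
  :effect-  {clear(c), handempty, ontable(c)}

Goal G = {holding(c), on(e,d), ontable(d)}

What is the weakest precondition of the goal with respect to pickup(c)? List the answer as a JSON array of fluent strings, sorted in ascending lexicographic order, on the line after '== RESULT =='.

Regress:
  G ∩ del = {}  (empty — regression defined)
  G \ add = {holding(c), on(e,d), ontable(d)} \ {holding(c)} = {on(e,d), ontable(d)}
  ∪ pre   = {on(e,d), ontable(d)} ∪ {clear(c), handempty, ontable(c)}
          = {clear(c), handempty, on(e,d), ontable(c), ontable(d)}

== RESULT ==
["clear(c)", "handempty", "on(e,d)", "ontable(c)", "ontable(d)"]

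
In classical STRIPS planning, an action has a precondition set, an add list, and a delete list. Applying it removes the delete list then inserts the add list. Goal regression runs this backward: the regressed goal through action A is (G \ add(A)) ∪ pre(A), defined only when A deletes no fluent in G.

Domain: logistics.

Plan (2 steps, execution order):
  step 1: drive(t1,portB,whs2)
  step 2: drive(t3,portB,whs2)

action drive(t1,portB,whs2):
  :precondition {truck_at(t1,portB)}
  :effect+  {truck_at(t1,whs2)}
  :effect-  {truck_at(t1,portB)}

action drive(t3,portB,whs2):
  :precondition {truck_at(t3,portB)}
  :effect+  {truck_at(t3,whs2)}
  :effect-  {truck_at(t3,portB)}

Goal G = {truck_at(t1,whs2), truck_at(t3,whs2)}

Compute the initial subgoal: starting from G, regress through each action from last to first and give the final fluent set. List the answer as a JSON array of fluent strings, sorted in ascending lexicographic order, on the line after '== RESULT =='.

Regress step by step:
  through step 2 (drive(t3,portB,whs2)): drop {truck_at(t3,whs2)}, keep {truck_at(t1,whs2)}, require {truck_at(t3,portB)}
    → {truck_at(t1,whs2), truck_at(t3,portB)}
  through step 1 (drive(t1,portB,whs2)): drop {truck_at(t1,whs2)}, keep {truck_at(t3,portB)}, require {truck_at(t1,portB)}
    → {truck_at(t1,portB), truck_at(t3,portB)}

== RESULT ==
["truck_at(t1,portB)", "truck_at(t3,portB)"]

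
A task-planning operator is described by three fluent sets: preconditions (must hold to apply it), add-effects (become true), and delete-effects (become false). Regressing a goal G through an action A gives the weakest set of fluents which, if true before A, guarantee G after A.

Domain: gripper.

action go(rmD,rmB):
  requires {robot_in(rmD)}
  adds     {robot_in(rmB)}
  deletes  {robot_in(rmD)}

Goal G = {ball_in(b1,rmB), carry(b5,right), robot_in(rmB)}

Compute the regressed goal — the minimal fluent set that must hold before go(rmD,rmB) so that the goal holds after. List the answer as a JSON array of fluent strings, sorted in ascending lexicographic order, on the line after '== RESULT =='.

Compute (G \ add) ∪ pre:
  G ∩ del = {}  (empty — regression defined)
  G \ add = {ball_in(b1,rmB), carry(b5,right), robot_in(rmB)} \ {robot_in(rmB)} = {ball_in(b1,rmB), carry(b5,right)}
  ∪ pre   = {ball_in(b1,rmB), carry(b5,right)} ∪ {robot_in(rmD)}
          = {ball_in(b1,rmB), carry(b5,right), robot_in(rmD)}

== RESULT ==
["ball_in(b1,rmB)", "carry(b5,right)", "robot_in(rmD)"]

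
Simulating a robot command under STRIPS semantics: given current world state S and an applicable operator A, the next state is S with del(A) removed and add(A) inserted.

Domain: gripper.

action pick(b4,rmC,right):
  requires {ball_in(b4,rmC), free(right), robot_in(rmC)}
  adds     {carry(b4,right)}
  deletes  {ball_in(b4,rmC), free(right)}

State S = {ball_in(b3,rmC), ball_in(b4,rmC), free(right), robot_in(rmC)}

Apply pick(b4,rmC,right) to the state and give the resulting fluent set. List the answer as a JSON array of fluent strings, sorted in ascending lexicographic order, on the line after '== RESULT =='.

Compute (S \ del) ∪ add:
  pre ⊆ S: {ball_in(b4,rmC), free(right), robot_in(rmC)} ⊆ S  — applicable
  S \ del = {ball_in(b3,rmC), robot_in(rmC)}
  ∪ add   = {ball_in(b3,rmC), carry(b4,right), robot_in(rmC)}

== RESULT ==
["ball_in(b3,rmC)", "carry(b4,right)", "robot_in(rmC)"]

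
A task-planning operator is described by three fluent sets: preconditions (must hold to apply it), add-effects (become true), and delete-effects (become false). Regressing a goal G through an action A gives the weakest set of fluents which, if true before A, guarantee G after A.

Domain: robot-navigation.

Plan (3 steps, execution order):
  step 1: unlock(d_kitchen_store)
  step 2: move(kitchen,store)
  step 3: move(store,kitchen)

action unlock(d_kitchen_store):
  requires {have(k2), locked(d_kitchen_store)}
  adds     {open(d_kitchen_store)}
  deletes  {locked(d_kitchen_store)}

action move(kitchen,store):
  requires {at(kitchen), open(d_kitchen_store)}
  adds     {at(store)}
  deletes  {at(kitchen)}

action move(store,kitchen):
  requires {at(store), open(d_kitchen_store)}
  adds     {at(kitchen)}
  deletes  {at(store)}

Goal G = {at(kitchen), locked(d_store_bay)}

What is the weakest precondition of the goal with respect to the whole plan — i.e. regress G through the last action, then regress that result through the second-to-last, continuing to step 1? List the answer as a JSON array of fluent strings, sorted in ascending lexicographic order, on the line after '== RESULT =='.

Regress step by step:
  through step 3 (move(store,kitchen)): drop {at(kitchen)}, keep {locked(d_store_bay)}, require {at(store), open(d_kitchen_store)}
    → {at(store), locked(d_store_bay), open(d_kitchen_store)}
  through step 2 (move(kitchen,store)): drop {at(store)}, keep {locked(d_store_bay), open(d_kitchen_store)}, require {at(kitchen), open(d_kitchen_store)}
    → {at(kitchen), locked(d_store_bay), open(d_kitchen_store)}
  through step 1 (unlock(d_kitchen_store)): drop {open(d_kitchen_store)}, keep {at(kitchen), locked(d_store_bay)}, require {have(k2), locked(d_kitchen_store)}
    → {at(kitchen), have(k2), locked(d_kitchen_store), locked(d_store_bay)}

== RESULT ==
["at(kitchen)", "have(k2)", "locked(d_kitchen_store)", "locked(d_store_bay)"]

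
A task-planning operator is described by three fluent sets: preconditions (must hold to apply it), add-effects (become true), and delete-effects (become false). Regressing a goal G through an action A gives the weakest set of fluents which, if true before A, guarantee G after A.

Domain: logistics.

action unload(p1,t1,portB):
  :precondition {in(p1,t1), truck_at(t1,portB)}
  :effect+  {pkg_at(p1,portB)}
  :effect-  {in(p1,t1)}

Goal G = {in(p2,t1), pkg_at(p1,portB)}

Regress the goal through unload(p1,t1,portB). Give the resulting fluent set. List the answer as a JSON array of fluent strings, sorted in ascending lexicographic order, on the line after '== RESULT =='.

Compute (G \ add) ∪ pre:
  G ∩ del = {}  (empty — regression defined)
  G \ add = {in(p2,t1), pkg_at(p1,portB)} \ {pkg_at(p1,portB)} = {in(p2,t1)}
  ∪ pre   = {in(p2,t1)} ∪ {in(p1,t1), truck_at(t1,portB)}
          = {in(p1,t1), in(p2,t1), truck_at(t1,portB)}

== RESULT ==
["in(p1,t1)", "in(p2,t1)", "truck_at(t1,portB)"]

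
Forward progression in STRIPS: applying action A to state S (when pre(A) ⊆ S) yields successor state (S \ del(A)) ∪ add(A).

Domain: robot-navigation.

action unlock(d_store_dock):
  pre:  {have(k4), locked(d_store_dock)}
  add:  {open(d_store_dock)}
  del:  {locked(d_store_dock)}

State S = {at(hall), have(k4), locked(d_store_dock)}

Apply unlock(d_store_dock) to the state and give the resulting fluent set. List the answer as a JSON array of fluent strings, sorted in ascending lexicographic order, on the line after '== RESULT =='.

Progress:
  pre ⊆ S: {have(k4), locked(d_store_dock)} ⊆ S  — applicable
  S \ del = {at(hall), have(k4)}
  ∪ add   = {at(hall), have(k4), open(d_store_dock)}

== RESULT ==
["at(hall)", "have(k4)", "open(d_store_dock)"]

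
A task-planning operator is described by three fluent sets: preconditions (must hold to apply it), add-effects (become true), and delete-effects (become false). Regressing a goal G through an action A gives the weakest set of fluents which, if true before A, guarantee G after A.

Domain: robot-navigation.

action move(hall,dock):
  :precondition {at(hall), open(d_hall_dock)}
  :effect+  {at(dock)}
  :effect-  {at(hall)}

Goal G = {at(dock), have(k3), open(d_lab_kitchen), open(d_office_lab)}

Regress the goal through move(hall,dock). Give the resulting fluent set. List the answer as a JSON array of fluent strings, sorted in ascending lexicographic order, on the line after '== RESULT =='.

Regress:
  G ∩ del = {}  (empty — regression defined)
  G \ add = {at(dock), have(k3), open(d_lab_kitchen), open(d_office_lab)} \ {at(dock)} = {have(k3), open(d_lab_kitchen), open(d_office_lab)}
  ∪ pre   = {have(k3), open(d_lab_kitchen), open(d_office_lab)} ∪ {at(hall), open(d_hall_dock)}
          = {at(hall), have(k3), open(d_hall_dock), open(d_lab_kitchen), open(d_office_lab)}

== RESULT ==
["at(hall)", "have(k3)", "open(d_hall_dock)", "open(d_lab_kitchen)", "open(d_office_lab)"]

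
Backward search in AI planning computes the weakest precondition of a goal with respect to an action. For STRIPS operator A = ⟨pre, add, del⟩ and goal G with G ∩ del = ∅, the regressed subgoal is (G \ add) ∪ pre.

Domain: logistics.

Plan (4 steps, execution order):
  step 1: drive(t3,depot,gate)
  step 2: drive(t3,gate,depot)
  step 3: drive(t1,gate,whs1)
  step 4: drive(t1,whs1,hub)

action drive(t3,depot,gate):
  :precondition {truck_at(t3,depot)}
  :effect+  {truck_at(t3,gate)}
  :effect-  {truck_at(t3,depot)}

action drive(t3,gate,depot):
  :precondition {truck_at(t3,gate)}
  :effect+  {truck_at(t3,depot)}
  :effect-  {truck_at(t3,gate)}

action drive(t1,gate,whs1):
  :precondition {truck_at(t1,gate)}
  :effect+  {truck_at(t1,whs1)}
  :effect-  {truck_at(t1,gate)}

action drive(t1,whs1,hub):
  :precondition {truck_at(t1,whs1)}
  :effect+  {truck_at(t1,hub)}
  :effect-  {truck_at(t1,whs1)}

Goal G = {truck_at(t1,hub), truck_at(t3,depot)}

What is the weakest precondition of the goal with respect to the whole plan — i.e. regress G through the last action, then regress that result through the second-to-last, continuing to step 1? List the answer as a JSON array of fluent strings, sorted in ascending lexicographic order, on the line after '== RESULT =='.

Regress step by step:
  through step 4 (drive(t1,whs1,hub)): drop {truck_at(t1,hub)}, keep {truck_at(t3,depot)}, require {truck_at(t1,whs1)}
    → {truck_at(t1,whs1), truck_at(t3,depot)}
  through step 3 (drive(t1,gate,whs1)): drop {truck_at(t1,whs1)}, keep {truck_at(t3,depot)}, require {truck_at(t1,gate)}
    → {truck_at(t1,gate), truck_at(t3,depot)}
  through step 2 (drive(t3,gate,depot)): drop {truck_at(t3,depot)}, keep {truck_at(t1,gate)}, require {truck_at(t3,gate)}
    → {truck_at(t1,gate), truck_at(t3,gate)}
  through step 1 (drive(t3,depot,gate)): drop {truck_at(t3,gate)}, keep {truck_at(t1,gate)}, require {truck_at(t3,depot)}
    → {truck_at(t1,gate), truck_at(t3,depot)}

== RESULT ==
["truck_at(t1,gate)", "truck_at(t3,depot)"]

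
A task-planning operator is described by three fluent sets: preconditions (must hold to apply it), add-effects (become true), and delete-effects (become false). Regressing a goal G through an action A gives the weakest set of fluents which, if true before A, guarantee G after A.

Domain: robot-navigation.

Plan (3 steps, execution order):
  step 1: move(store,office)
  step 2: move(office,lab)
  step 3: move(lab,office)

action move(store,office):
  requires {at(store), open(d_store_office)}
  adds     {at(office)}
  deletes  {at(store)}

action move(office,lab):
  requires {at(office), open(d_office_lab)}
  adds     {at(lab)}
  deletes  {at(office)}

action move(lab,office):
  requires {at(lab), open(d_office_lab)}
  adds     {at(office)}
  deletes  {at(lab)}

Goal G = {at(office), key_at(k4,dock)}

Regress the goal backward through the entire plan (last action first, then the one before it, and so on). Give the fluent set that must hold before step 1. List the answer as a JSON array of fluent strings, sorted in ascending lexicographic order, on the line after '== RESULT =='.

Regress step by step:
  through step 3 (move(lab,office)): drop {at(office)}, keep {key_at(k4,dock)}, require {at(lab), open(d_office_lab)}
    → {at(lab), key_at(k4,dock), open(d_office_lab)}
  through step 2 (move(office,lab)): drop {at(lab)}, keep {key_at(k4,dock), open(d_office_lab)}, require {at(office), open(d_office_lab)}
    → {at(office), key_at(k4,dock), open(d_office_lab)}
  through step 1 (move(store,office)): drop {at(office)}, keep {key_at(k4,dock), open(d_office_lab)}, require {at(store), open(d_store_office)}
    → {at(store), key_at(k4,dock), open(d_office_lab), open(d_store_office)}

== RESULT ==
["at(store)", "key_at(k4,dock)", "open(d_office_lab)", "open(d_store_office)"]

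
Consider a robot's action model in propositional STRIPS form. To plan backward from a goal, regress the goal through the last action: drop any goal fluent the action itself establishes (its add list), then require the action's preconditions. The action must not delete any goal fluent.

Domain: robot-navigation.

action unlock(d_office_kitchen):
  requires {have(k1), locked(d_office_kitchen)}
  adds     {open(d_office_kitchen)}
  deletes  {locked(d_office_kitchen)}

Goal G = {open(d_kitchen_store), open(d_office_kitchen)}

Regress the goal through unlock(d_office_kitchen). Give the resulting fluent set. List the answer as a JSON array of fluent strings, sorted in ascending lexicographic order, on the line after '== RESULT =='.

Regress:
  G ∩ del = {}  (empty — regression defined)
  G \ add = {open(d_kitchen_store), open(d_office_kitchen)} \ {open(d_office_kitchen)} = {open(d_kitchen_store)}
  ∪ pre   = {open(d_kitchen_store)} ∪ {have(k1), locked(d_office_kitchen)}
          = {have(k1), locked(d_office_kitchen), open(d_kitchen_store)}

== RESULT ==
["have(k1)", "locked(d_office_kitchen)", "open(d_kitchen_store)"]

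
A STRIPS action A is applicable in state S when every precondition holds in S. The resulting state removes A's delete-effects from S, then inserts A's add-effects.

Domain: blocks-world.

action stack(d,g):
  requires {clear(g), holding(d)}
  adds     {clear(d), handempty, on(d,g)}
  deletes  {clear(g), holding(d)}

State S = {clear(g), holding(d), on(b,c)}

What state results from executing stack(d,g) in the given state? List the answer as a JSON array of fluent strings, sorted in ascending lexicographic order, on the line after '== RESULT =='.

Compute (S \ del) ∪ add:
  pre ⊆ S: {clear(g), holding(d)} ⊆ S  — applicable
  S \ del = {on(b,c)}
  ∪ add   = {clear(d), handempty, on(b,c), on(d,g)}

== RESULT ==
["clear(d)", "handempty", "on(b,c)", "on(d,g)"]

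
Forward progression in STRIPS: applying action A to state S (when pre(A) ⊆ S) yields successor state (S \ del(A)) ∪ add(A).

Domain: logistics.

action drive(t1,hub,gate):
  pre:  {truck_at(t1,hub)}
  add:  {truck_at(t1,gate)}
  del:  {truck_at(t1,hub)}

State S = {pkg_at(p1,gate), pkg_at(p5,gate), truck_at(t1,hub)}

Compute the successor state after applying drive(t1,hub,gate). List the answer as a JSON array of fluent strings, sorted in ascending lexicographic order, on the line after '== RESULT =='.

Compute (S \ del) ∪ add:
  pre ⊆ S: {truck_at(t1,hub)} ⊆ S  — applicable
  S \ del = {pkg_at(p1,gate), pkg_at(p5,gate)}
  ∪ add   = {pkg_at(p1,gate), pkg_at(p5,gate), truck_at(t1,gate)}

== RESULT ==
["pkg_at(p1,gate)", "pkg_at(p5,gate)", "truck_at(t1,gate)"]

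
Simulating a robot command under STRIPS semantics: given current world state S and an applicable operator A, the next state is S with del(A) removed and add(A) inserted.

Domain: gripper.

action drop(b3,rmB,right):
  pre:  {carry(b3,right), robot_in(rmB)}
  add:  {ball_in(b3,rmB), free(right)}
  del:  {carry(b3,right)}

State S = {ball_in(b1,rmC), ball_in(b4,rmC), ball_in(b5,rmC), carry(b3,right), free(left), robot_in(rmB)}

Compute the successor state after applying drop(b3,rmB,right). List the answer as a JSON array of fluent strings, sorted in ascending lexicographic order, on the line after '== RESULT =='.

Progress:
  pre ⊆ S: {carry(b3,right), robot_in(rmB)} ⊆ S  — applicable
  S \ del = {ball_in(b1,rmC), ball_in(b4,rmC), ball_in(b5,rmC), free(left), robot_in(rmB)}
  ∪ add   = {ball_in(b1,rmC), ball_in(b3,rmB), ball_in(b4,rmC), ball_in(b5,rmC), free(left), free(right), robot_in(rmB)}

== RESULT ==
["ball_in(b1,rmC)", "ball_in(b3,rmB)", "ball_in(b4,rmC)", "ball_in(b5,rmC)", "free(left)", "free(right)", "robot_in(rmB)"]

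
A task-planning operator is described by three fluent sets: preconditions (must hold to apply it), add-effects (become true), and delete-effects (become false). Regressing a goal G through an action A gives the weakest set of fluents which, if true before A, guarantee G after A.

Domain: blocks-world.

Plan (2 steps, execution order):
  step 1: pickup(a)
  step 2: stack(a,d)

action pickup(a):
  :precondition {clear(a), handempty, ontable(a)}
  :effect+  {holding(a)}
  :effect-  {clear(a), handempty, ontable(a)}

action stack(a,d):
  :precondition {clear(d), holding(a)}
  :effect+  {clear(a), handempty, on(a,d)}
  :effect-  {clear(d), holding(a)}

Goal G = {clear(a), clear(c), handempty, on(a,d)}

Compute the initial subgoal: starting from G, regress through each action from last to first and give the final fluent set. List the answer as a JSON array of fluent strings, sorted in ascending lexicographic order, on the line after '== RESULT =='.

Regress step by step:
  through step 2 (stack(a,d)): drop {clear(a), handempty, on(a,d)}, keep {clear(c)}, require {clear(d), holding(a)}
    → {clear(c), clear(d), holding(a)}
  through step 1 (pickup(a)): drop {holding(a)}, keep {clear(c), clear(d)}, require {clear(a), handempty, ontable(a)}
    → {clear(a), clear(c), clear(d), handempty, ontable(a)}

== RESULT ==
["clear(a)", "clear(c)", "clear(d)", "handempty", "ontable(a)"]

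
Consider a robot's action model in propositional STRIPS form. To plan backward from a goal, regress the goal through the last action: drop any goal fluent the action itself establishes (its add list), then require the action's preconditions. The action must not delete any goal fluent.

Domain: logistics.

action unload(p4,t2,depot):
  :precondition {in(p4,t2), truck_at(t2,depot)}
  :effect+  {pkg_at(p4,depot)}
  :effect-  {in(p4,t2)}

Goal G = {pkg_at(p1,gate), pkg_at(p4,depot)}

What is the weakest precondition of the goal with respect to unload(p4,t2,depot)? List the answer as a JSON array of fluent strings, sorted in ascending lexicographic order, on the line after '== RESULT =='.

Compute (G \ add) ∪ pre:
  G ∩ del = {}  (empty — regression defined)
  G \ add = {pkg_at(p1,gate), pkg_at(p4,depot)} \ {pkg_at(p4,depot)} = {pkg_at(p1,gate)}
  ∪ pre   = {pkg_at(p1,gate)} ∪ {in(p4,t2), truck_at(t2,depot)}
          = {in(p4,t2), pkg_at(p1,gate), truck_at(t2,depot)}

== RESULT ==
["in(p4,t2)", "pkg_at(p1,gate)", "truck_at(t2,depot)"]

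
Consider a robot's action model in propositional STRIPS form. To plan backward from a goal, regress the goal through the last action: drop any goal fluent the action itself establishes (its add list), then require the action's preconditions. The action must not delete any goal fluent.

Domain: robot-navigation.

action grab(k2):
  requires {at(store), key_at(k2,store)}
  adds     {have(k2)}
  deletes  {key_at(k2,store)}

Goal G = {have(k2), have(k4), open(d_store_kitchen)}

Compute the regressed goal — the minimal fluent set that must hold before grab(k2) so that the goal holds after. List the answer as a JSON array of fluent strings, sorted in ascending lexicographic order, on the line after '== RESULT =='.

Regress:
  G ∩ del = {}  (empty — regression defined)
  G \ add = {have(k2), have(k4), open(d_store_kitchen)} \ {have(k2)} = {have(k4), open(d_store_kitchen)}
  ∪ pre   = {have(k4), open(d_store_kitchen)} ∪ {at(store), key_at(k2,store)}
          = {at(store), have(k4), key_at(k2,store), open(d_store_kitchen)}

== RESULT ==
["at(store)", "have(k4)", "key_at(k2,store)", "open(d_store_kitchen)"]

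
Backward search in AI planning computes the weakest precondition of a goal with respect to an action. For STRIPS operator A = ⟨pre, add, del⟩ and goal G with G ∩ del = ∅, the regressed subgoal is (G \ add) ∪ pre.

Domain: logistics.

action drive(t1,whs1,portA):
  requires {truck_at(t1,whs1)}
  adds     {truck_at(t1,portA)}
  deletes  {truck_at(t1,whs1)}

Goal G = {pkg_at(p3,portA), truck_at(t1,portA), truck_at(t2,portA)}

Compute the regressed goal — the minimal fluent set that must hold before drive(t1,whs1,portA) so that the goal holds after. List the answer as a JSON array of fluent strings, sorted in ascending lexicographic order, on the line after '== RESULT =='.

Regress:
  G ∩ del = {}  (empty — regression defined)
  G \ add = {pkg_at(p3,portA), truck_at(t1,portA), truck_at(t2,portA)} \ {truck_at(t1,portA)} = {pkg_at(p3,portA), truck_at(t2,portA)}
  ∪ pre   = {pkg_at(p3,portA), truck_at(t2,portA)} ∪ {truck_at(t1,whs1)}
          = {pkg_at(p3,portA), truck_at(t1,whs1), truck_at(t2,portA)}

== RESULT ==
["pkg_at(p3,portA)", "truck_at(t1,whs1)", "truck_at(t2,portA)"]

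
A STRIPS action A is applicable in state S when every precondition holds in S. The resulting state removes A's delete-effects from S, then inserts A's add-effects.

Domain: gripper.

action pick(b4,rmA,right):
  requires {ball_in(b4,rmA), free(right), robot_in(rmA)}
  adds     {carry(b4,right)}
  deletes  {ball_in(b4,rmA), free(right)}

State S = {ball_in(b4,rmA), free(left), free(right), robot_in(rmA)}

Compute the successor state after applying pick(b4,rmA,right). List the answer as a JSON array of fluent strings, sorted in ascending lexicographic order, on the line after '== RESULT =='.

Compute (S \ del) ∪ add:
  pre ⊆ S: {ball_in(b4,rmA), free(right), robot_in(rmA)} ⊆ S  — applicable
  S \ del = {free(left), robot_in(rmA)}
  ∪ add   = {carry(b4,right), free(left), robot_in(rmA)}

== RESULT ==
["carry(b4,right)", "free(left)", "robot_in(rmA)"]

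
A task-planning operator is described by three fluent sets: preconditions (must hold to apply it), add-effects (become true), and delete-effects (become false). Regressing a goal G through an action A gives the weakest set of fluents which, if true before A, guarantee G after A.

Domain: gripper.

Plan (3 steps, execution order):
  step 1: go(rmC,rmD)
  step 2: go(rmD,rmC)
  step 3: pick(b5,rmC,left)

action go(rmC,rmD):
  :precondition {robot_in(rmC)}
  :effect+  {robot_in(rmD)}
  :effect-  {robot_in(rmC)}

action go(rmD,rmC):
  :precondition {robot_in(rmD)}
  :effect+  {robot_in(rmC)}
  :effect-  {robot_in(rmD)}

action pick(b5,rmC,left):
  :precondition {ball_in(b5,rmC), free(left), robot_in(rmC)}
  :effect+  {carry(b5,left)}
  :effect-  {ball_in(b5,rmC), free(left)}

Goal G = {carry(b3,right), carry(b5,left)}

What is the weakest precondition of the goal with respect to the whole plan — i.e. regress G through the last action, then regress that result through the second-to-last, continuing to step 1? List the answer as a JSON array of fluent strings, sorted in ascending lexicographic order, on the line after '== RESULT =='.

Work backward from the goal:
  through step 3 (pick(b5,rmC,left)): drop {carry(b5,left)}, keep {carry(b3,right)}, require {ball_in(b5,rmC), free(left), robot_in(rmC)}
    → {ball_in(b5,rmC), carry(b3,right), free(left), robot_in(rmC)}
  through step 2 (go(rmD,rmC)): drop {robot_in(rmC)}, keep {ball_in(b5,rmC), carry(b3,right), free(left)}, require {robot_in(rmD)}
    → {ball_in(b5,rmC), carry(b3,right), free(left), robot_in(rmD)}
  through step 1 (go(rmC,rmD)): drop {robot_in(rmD)}, keep {ball_in(b5,rmC), carry(b3,right), free(left)}, require {robot_in(rmC)}
    → {ball_in(b5,rmC), carry(b3,right), free(left), robot_in(rmC)}

== RESULT ==
["ball_in(b5,rmC)", "carry(b3,right)", "free(left)", "robot_in(rmC)"]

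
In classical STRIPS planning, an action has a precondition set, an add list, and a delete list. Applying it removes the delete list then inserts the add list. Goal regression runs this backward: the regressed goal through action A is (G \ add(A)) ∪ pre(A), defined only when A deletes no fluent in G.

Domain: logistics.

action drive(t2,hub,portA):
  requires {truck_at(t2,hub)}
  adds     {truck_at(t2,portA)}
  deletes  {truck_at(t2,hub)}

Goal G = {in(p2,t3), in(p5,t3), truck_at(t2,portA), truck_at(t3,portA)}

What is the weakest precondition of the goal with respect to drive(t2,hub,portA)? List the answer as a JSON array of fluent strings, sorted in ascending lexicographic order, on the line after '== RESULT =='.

Compute (G \ add) ∪ pre:
  G ∩ del = {}  (empty — regression defined)
  G \ add = {in(p2,t3), in(p5,t3), truck_at(t2,portA), truck_at(t3,portA)} \ {truck_at(t2,portA)} = {in(p2,t3), in(p5,t3), truck_at(t3,portA)}
  ∪ pre   = {in(p2,t3), in(p5,t3), truck_at(t3,portA)} ∪ {truck_at(t2,hub)}
          = {in(p2,t3), in(p5,t3), truck_at(t2,hub), truck_at(t3,portA)}

== RESULT ==
["in(p2,t3)", "in(p5,t3)", "truck_at(t2,hub)", "truck_at(t3,portA)"]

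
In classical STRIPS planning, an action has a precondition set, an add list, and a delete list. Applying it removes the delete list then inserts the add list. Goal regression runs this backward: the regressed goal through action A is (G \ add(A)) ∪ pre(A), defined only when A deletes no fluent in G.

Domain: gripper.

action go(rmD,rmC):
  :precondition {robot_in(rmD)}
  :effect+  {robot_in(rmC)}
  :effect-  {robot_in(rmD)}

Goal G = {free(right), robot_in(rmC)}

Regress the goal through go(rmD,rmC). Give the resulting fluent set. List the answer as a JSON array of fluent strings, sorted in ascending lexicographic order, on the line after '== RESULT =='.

Compute (G \ add) ∪ pre:
  G ∩ del = {}  (empty — regression defined)
  G \ add = {free(right), robot_in(rmC)} \ {robot_in(rmC)} = {free(right)}
  ∪ pre   = {free(right)} ∪ {robot_in(rmD)}
          = {free(right), robot_in(rmD)}

== RESULT ==
["free(right)", "robot_in(rmD)"]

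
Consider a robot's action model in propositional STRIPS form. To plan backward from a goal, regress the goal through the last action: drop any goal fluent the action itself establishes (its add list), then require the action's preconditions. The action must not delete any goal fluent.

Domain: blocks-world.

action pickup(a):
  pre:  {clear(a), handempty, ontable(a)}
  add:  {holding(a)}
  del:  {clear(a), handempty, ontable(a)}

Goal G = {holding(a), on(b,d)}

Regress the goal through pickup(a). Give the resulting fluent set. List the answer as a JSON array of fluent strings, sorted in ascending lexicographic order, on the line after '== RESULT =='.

Compute (G \ add) ∪ pre:
  G ∩ del = {}  (empty — regression defined)
  G \ add = {holding(a), on(b,d)} \ {holding(a)} = {on(b,d)}
  ∪ pre   = {on(b,d)} ∪ {clear(a), handempty, ontable(a)}
          = {clear(a), handempty, on(b,d), ontable(a)}

== RESULT ==
["clear(a)", "handempty", "on(b,d)", "ontable(a)"]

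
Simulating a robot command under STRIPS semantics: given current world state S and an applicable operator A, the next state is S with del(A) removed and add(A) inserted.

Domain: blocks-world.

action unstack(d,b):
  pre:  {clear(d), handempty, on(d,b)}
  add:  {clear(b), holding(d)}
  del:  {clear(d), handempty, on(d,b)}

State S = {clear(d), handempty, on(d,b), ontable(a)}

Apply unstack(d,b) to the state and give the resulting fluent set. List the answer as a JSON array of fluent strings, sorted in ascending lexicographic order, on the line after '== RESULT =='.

Progress:
  pre ⊆ S: {clear(d), handempty, on(d,b)} ⊆ S  — applicable
  S \ del = {ontable(a)}
  ∪ add   = {clear(b), holding(d), ontable(a)}

== RESULT ==
["clear(b)", "holding(d)", "ontable(a)"]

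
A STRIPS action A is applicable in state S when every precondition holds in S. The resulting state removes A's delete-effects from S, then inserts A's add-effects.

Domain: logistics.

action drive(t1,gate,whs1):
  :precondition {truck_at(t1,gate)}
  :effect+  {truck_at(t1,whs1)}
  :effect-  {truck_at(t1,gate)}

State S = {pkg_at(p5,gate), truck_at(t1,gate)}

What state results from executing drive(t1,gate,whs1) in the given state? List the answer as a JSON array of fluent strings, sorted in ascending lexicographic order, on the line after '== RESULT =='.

Compute (S \ del) ∪ add:
  pre ⊆ S: {truck_at(t1,gate)} ⊆ S  — applicable
  S \ del = {pkg_at(p5,gate)}
  ∪ add   = {pkg_at(p5,gate), truck_at(t1,whs1)}

== RESULT ==
["pkg_at(p5,gate)", "truck_at(t1,whs1)"]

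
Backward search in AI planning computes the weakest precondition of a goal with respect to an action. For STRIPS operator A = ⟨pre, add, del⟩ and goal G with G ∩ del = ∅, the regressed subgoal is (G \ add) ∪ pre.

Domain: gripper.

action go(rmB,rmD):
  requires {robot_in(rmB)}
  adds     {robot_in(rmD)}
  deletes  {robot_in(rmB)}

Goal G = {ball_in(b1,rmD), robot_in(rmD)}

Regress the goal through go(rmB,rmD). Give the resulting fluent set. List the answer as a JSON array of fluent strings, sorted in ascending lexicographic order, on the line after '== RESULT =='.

Compute (G \ add) ∪ pre:
  G ∩ del = {}  (empty — regression defined)
  G \ add = {ball_in(b1,rmD), robot_in(rmD)} \ {robot_in(rmD)} = {ball_in(b1,rmD)}
  ∪ pre   = {ball_in(b1,rmD)} ∪ {robot_in(rmB)}
          = {ball_in(b1,rmD), robot_in(rmB)}

== RESULT ==
["ball_in(b1,rmD)", "robot_in(rmB)"]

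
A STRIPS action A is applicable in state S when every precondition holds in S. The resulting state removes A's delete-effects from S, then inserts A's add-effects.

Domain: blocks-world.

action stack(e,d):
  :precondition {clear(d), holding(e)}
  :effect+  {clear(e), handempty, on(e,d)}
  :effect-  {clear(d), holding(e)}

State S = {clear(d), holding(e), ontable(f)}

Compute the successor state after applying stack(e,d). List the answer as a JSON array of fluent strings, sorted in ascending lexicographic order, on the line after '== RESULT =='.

Progress:
  pre ⊆ S: {clear(d), holding(e)} ⊆ S  — applicable
  S \ del = {ontable(f)}
  ∪ add   = {clear(e), handempty, on(e,d), ontable(f)}

== RESULT ==
["clear(e)", "handempty", "on(e,d)", "ontable(f)"]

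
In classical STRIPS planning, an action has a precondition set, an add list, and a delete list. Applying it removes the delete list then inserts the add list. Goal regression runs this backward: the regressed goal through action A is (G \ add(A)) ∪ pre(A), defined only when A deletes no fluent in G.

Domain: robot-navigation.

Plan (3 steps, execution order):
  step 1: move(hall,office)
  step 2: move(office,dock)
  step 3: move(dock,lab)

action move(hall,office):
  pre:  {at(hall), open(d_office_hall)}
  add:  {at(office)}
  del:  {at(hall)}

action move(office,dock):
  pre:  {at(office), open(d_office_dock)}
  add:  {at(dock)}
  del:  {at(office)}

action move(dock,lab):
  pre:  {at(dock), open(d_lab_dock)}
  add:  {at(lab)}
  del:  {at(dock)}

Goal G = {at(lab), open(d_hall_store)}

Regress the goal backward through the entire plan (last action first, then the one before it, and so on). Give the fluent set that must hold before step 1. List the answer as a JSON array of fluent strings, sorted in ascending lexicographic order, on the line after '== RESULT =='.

Work backward from the goal:
  through step 3 (move(dock,lab)): drop {at(lab)}, keep {open(d_hall_store)}, require {at(dock), open(d_lab_dock)}
    → {at(dock), open(d_hall_store), open(d_lab_dock)}
  through step 2 (move(office,dock)): drop {at(dock)}, keep {open(d_hall_store), open(d_lab_dock)}, require {at(office), open(d_office_dock)}
    → {at(office), open(d_hall_store), open(d_lab_dock), open(d_office_dock)}
  through step 1 (move(hall,office)): drop {at(office)}, keep {open(d_hall_store), open(d_lab_dock), open(d_office_dock)}, require {at(hall), open(d_office_hall)}
    → {at(hall), open(d_hall_store), open(d_lab_dock), open(d_office_dock), open(d_office_hall)}

== RESULT ==
["at(hall)", "open(d_hall_store)", "open(d_lab_dock)", "open(d_office_dock)", "open(d_office_hall)"]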